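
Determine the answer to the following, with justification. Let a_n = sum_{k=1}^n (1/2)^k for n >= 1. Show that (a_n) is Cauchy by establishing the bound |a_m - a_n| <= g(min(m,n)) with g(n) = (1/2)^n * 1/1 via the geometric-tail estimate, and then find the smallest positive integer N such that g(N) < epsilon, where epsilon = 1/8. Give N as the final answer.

For m > n >= 1: |a_m - a_n| = sum_{k=n+1}^m (1/2)^k < sum_{k=n+1}^infinity (1/2)^k = (1/2)^(n+1) / (1 - 1/2) = (1/2)^n * (1/2) * (2/1) = (1/2)^n * 1/1.
So g(n) = (1/2)^n / 1. Since g(n) -> 0, (a_n) is Cauchy.
Now solve g(N) < 1/8: (1/2)^N / 1 < 1/8 <=> 2^N > 1 / (1 * 1/8) = 8.
Check powers of 2: 2^3 = 8 <= 8, 2^4 = 16 > 8.
So the smallest such N is 4. Check: g(4) = 1/(1 * 16) = 1/16 < 1/8.

4


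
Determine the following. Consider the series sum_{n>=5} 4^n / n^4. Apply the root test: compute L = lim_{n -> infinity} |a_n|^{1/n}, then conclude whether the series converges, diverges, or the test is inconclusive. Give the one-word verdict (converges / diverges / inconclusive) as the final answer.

Let a_n denote the general term. Form |a_n|^(1/n) and simplify:
|a_n|^(1/n) = 4/n^(4/n)
Take the limit as n -> infinity: L = 4.
Since L = 4 > 1, the root test implies divergence.

diverges


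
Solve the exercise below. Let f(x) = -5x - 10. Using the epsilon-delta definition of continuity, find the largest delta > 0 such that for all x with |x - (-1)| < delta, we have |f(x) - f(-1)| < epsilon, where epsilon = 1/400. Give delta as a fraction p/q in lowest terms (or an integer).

We compute f(-1) = -5*(-1) - 10 = -5.
|f(x) - f(-1)| = |-5x - 10 - (-5)| = |-5(x - (-1))| = 5|x - (-1)|.
We need 5|x - (-1)| < 1/400, i.e. |x - (-1)| < 1/400 / 5 = 1/2000.
So any delta <= 1/2000 works. Conversely, if delta > 1/2000, then x = -1 + 1/2000 satisfies |x - (-1)| = 1/2000 < delta but |f(x) - f(-1)| = 5 * 1/2000 = 1/400, which is not < 1/400; so no larger delta works.
Hence the largest such delta is 1/2000.

1/2000


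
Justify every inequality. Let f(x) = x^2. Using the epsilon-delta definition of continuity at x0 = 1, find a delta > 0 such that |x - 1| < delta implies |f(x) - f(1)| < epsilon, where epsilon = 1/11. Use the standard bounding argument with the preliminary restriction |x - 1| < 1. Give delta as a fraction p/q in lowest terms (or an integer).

Factor: |x^2 - (1)^2| = |x - 1| * |x + 1|.
Impose |x - 1| < 1 first. Then |x + 1| = |(x - 1) + 2*(1)| <= |x - 1| + 2*|1| < 1 + 2 = 3.
So |x^2 - (1)^2| < delta * 3.
We need delta * 3 <= 1/11, i.e. delta <= 1/11/3 = 1/33.
Since 1/33 < 1, this is tighter than 1; take delta = 1/33.
So delta = 1/33 works.

1/33


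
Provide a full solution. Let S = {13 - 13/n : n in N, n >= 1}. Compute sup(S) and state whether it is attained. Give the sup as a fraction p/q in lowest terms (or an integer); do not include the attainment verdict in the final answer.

Analysis:
- Values: 0, 13/2, 26/3, 39/4, ... strictly increasing.
- Minimum is 0 (n=1); inf = 0 (attained).
- 13 - 13/n -> 13 from below; sup = 13, not attained.
Conclusion: sup(S) = 13, not attained in S.

13


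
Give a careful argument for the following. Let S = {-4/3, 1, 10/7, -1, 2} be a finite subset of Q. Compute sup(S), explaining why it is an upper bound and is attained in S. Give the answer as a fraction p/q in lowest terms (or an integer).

S is finite, so sup(S) = max(S).
Sorted decreasing:
2, 10/7, 1, -1, -4/3
The extremum is 2.
For every x in S, x <= 2. And 2 is in S, so it is attained.
Therefore sup(S) = 2.

2


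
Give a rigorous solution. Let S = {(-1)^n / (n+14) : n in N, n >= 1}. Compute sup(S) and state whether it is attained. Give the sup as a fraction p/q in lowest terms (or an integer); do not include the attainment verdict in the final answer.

Analysis:
- Values: -1/15, 1/16, -1/17, 1/18, -1/19, ...
- Positive terms (even n): 1/(2+14), 1/(4+14), ... decreasing -> max = 1/16 (n=2).
- Negative terms (odd n): -1/(1+14), -1/(3+14), ... increasing -> min = -1/15 (n=1).
- So sup = 1/16 (attained at n=2); inf = -1/15 (attained at n=1).
Conclusion: sup(S) = 1/16, attained in S.

1/16


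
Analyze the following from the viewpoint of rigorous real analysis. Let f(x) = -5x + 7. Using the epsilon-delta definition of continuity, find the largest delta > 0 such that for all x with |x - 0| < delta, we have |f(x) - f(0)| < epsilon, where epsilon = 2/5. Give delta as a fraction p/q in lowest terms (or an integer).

We compute f(0) = -5*(0) + 7 = 7.
|f(x) - f(0)| = |-5x + 7 - (7)| = |-5(x - 0)| = 5|x - 0|.
We need 5|x - 0| < 2/5, i.e. |x - 0| < 2/5 / 5 = 2/25.
So any delta <= 2/25 works. Conversely, if delta > 2/25, then x = 0 + 2/25 satisfies |x - 0| = 2/25 < delta but |f(x) - f(0)| = 5 * 2/25 = 2/5, which is not < 2/5; so no larger delta works.
Hence the largest such delta is 2/25.

2/25


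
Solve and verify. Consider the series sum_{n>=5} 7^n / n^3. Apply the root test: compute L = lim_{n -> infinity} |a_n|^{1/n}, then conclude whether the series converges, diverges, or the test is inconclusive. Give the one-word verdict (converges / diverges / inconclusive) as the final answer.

Let a_n denote the general term. Form |a_n|^(1/n) and simplify:
|a_n|^(1/n) = 7/n^(3/n)
Take the limit as n -> infinity: L = 7.
Since L = 7 > 1, the root test implies divergence.

diverges


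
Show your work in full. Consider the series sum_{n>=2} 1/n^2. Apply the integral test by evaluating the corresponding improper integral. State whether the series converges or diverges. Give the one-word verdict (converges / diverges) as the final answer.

Let f(x) = x^(-2). Then f is positive, continuous, and decreasing on [2, infinity), so the integral test applies.
Compute the improper integral int_{2}^infinity f(x) dx:
  antiderivative F(x) = -1/x.
  As x -> infinity, F(x) -> 0 (since p = 2 > 1).
  So int = F(infinity) - F(2) = 0 - (-1/2) = 1/2.
  Finite, so by the integral test, the series converges.

converges


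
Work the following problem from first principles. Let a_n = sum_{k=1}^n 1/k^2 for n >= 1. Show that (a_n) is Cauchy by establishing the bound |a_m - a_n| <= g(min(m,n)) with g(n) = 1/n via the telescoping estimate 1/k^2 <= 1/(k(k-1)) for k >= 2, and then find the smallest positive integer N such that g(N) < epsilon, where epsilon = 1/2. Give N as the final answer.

For m > n >= 1: |a_m - a_n| = sum_{k=n+1}^m 1/k^2.
Use 1/k^2 <= 1/(k(k-1)) = 1/(k-1) - 1/k for k >= 2:
sum_{k=n+1}^m 1/k^2 <= sum_{k=n+1}^m (1/(k-1) - 1/k) = 1/n - 1/m <= 1/n.
By symmetry the same bound holds with n,m swapped, so |a_m - a_n| <= 1/min(m,n) = g(min(m,n)). Since g(n) -> 0, (a_n) is Cauchy.
Now solve g(N) < 1/2: 1/N < 1/2 <=> N > 1/(1/2) = 2.
The smallest integer strictly greater than 2 is N = 3.
Check: g(3) = 1/3 < 1/2; g(2) = 1/2 >= 1/2. So N = 3.

3


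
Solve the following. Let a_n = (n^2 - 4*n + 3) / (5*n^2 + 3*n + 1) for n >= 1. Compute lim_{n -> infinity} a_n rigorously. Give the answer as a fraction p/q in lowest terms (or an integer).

Divide numerator and denominator by n^2, the highest power:
numerator / n^2 = 1 - 4/n + 3/n^2
denominator / n^2 = 5 + 3/n + n^(-2)
As n -> infinity, all terms of the form c/n^k (k >= 1) tend to 0.
So numerator / n^2 -> 1 and denominator / n^2 -> 5.
Therefore lim a_n = 1/5.

1/5


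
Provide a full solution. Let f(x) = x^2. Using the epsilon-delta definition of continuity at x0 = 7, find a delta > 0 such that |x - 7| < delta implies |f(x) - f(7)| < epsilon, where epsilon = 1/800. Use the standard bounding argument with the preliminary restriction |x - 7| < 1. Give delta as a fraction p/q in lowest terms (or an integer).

Factor: |x^2 - (7)^2| = |x - 7| * |x + 7|.
Impose |x - 7| < 1 first. Then |x + 7| = |(x - 7) + 2*(7)| <= |x - 7| + 2*|7| < 1 + 14 = 15.
So |x^2 - (7)^2| < delta * 15.
We need delta * 15 <= 1/800, i.e. delta <= 1/800/15 = 1/12000.
Since 1/12000 < 1, this is tighter than 1; take delta = 1/12000.
So delta = 1/12000 works.

1/12000


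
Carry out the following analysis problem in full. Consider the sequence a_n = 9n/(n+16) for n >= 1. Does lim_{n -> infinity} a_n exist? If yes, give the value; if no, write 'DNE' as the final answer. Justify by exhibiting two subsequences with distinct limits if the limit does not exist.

Examine the behaviour of a_n along subsequences.
Even-n subsequence a_{2k} = 9(2k)/(2k+16) -> 9. Odd-n subsequence a_{2k+1} = 9(2k+1)/(2k+17) -> 9. Both tend to 9, which suggests the limit is 9; verify directly.
|a_n - 9| = |9n - 9(n+16)| / (n+16) = 144/(n+16) < 144/n for every n >= 1.
Given epsilon > 0, choose a positive integer N > 144/epsilon. Then for all n >= N, |a_n - 9| < 144/n <= 144/N < epsilon.
So by the definition of the limit, lim a_n exists and equals 9.

9


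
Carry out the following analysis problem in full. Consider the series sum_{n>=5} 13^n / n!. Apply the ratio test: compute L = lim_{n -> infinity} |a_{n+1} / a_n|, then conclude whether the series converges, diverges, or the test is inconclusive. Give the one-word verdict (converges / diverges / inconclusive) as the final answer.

Let a_n denote the general term. Form the ratio a_{n+1}/a_n and simplify:
a_{n+1}/a_n = 13/(n + 1)
Take the limit as n -> infinity: L = 0.
Since L = 0 < 1, the ratio test implies the series converges.

converges


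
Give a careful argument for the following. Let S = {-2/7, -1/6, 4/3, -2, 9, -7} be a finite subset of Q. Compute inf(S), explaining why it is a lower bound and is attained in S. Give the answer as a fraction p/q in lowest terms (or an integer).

S is finite, so inf(S) = min(S).
Sorted increasing:
-7, -2, -2/7, -1/6, 4/3, 9
The extremum is -7.
For every x in S, x >= -7. And -7 is in S, so it is attained.
Therefore inf(S) = -7.

-7


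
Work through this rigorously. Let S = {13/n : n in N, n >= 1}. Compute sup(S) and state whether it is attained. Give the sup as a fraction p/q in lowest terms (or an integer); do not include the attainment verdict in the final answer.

Analysis:
- Values: 13, 13/2, 13/3, 13/4, ... strictly decreasing.
- The maximum is 13 (n=1); sup = 13 (attained).
- The set is bounded below by 0; 13/n -> 0 so 0 is the greatest lower bound.
- 0 is not in the set, so inf = 0 is not attained.
Conclusion: sup(S) = 13, attained in S.

13


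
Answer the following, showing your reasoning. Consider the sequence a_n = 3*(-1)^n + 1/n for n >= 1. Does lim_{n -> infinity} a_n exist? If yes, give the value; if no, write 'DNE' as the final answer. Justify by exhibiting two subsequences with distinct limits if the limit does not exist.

Examine the behaviour of a_n along subsequences.
a_{2k} = 3 + 1/(2k) -> 3. a_{2k+1} = -3 + 1/(2k+1) -> -3.
Since these two subsequential limits are 3 and -3, distinct, the full sequence cannot converge (a convergent sequence has all subsequences tending to the same limit). So lim a_n does not exist.

DNE


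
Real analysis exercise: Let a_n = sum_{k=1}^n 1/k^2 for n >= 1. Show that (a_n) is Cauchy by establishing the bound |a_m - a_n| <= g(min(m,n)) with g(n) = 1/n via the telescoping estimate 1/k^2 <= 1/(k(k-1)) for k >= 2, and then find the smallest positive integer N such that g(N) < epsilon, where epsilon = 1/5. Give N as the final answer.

For m > n >= 1: |a_m - a_n| = sum_{k=n+1}^m 1/k^2.
Use 1/k^2 <= 1/(k(k-1)) = 1/(k-1) - 1/k for k >= 2:
sum_{k=n+1}^m 1/k^2 <= sum_{k=n+1}^m (1/(k-1) - 1/k) = 1/n - 1/m <= 1/n.
By symmetry the same bound holds with n,m swapped, so |a_m - a_n| <= 1/min(m,n) = g(min(m,n)). Since g(n) -> 0, (a_n) is Cauchy.
Now solve g(N) < 1/5: 1/N < 1/5 <=> N > 1/(1/5) = 5.
The smallest integer strictly greater than 5 is N = 6.
Check: g(6) = 1/6 < 1/5; g(5) = 1/5 >= 1/5. So N = 6.

6


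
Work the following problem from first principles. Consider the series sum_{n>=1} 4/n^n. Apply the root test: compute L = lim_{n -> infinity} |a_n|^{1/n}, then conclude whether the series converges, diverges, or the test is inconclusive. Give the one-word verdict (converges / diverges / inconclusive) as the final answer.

Let a_n denote the general term. Form |a_n|^(1/n) and simplify:
|a_n|^(1/n) = 2^(2/n)/n
Take the limit as n -> infinity: L = 0.
Since L = 0 < 1, the root test implies convergence.

converges


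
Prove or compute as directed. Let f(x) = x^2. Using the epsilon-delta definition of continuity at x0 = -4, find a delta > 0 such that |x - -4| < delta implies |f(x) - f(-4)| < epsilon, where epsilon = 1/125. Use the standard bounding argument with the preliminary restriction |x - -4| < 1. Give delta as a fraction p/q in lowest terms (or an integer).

Factor: |x^2 - (-4)^2| = |x - -4| * |x + -4|.
Impose |x - -4| < 1 first. Then |x + -4| = |(x - -4) + 2*(-4)| <= |x - -4| + 2*|-4| < 1 + 8 = 9.
So |x^2 - (-4)^2| < delta * 9.
We need delta * 9 <= 1/125, i.e. delta <= 1/125/9 = 1/1125.
Since 1/1125 < 1, this is tighter than 1; take delta = 1/1125.
So delta = 1/1125 works.

1/1125


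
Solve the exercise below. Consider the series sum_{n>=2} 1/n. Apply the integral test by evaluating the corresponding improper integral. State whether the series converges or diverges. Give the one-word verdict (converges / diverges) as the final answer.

Let f(x) = 1/x. Then f is positive, continuous, and decreasing on [2, infinity), so the integral test applies.
Compute the improper integral int_{2}^infinity f(x) dx:
  antiderivative F(x) = log(x).
  As x -> infinity, log(x) -> infinity.
  So int = infinity - log(2) = infinity. By the integral test, the series diverges.

diverges


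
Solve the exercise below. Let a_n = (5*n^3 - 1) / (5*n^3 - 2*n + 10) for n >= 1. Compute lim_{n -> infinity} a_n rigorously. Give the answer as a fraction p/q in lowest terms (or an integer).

Divide numerator and denominator by n^3, the highest power:
numerator / n^3 = 5 - 1/n^3
denominator / n^3 = 5 - 2/n^2 + 10/n^3
As n -> infinity, all terms of the form c/n^k (k >= 1) tend to 0.
So numerator / n^3 -> 5 and denominator / n^3 -> 5.
Therefore lim a_n = 1.

1


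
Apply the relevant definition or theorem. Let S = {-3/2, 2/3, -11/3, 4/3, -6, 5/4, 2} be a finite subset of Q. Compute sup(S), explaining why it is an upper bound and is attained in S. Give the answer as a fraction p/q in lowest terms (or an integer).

S is finite, so sup(S) = max(S).
Sorted decreasing:
2, 4/3, 5/4, 2/3, -3/2, -11/3, -6
The extremum is 2.
For every x in S, x <= 2. And 2 is in S, so it is attained.
Therefore sup(S) = 2.

2


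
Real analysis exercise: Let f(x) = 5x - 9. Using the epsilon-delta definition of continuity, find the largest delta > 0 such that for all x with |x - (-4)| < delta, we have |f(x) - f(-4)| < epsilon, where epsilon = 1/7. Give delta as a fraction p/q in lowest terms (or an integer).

We compute f(-4) = 5*(-4) - 9 = -29.
|f(x) - f(-4)| = |5x - 9 - (-29)| = |5(x - (-4))| = 5|x - (-4)|.
We need 5|x - (-4)| < 1/7, i.e. |x - (-4)| < 1/7 / 5 = 1/35.
So any delta <= 1/35 works. Conversely, if delta > 1/35, then x = -4 + 1/35 satisfies |x - (-4)| = 1/35 < delta but |f(x) - f(-4)| = 5 * 1/35 = 1/7, which is not < 1/7; so no larger delta works.
Hence the largest such delta is 1/35.

1/35


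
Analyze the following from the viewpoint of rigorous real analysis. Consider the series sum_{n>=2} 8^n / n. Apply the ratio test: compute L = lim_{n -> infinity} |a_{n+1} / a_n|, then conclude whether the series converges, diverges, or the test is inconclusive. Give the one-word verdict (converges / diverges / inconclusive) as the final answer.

Let a_n denote the general term. Form the ratio a_{n+1}/a_n and simplify:
a_{n+1}/a_n = 8*n/(n + 1)
Take the limit as n -> infinity: L = 8.
Since L = 8 > 1 (or L = infinity), the ratio test implies the series diverges.

diverges


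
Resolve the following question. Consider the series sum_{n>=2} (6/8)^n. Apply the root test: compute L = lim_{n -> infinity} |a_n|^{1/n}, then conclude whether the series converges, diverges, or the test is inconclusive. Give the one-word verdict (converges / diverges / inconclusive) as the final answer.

Let a_n denote the general term. Form |a_n|^(1/n) and simplify:
|a_n|^(1/n) = 3/4
Take the limit as n -> infinity: L = 3/4.
Since L = 3/4 < 1, the root test implies convergence.

converges


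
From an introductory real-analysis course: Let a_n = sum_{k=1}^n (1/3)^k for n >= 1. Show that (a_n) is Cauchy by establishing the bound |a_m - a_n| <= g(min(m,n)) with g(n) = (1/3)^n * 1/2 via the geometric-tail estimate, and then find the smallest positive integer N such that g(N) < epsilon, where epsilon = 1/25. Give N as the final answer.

For m > n >= 1: |a_m - a_n| = sum_{k=n+1}^m (1/3)^k < sum_{k=n+1}^infinity (1/3)^k = (1/3)^(n+1) / (1 - 1/3) = (1/3)^n * (1/3) * (3/2) = (1/3)^n * 1/2.
So g(n) = (1/3)^n / 2. Since g(n) -> 0, (a_n) is Cauchy.
Now solve g(N) < 1/25: (1/3)^N / 2 < 1/25 <=> 3^N > 1 / (2 * 1/25) = 25/2.
Check powers of 3: 3^2 = 9 <= 25/2, 3^3 = 27 > 25/2.
So the smallest such N is 3. Check: g(3) = 1/(2 * 27) = 1/54 < 1/25.

3


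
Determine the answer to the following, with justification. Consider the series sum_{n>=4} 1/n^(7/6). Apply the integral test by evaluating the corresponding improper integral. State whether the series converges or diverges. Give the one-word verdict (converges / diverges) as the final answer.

Let f(x) = x^(-7/6). Then f is positive, continuous, and decreasing on [4, infinity), so the integral test applies.
Compute the improper integral int_{4}^infinity f(x) dx:
  antiderivative F(x) = -6/x^(1/6).
  As x -> infinity, F(x) -> 0 (since p = 7/6 > 1).
  So int = F(infinity) - F(4) = 0 - (-3*2^(2/3)) = 3*2^(2/3).
  Finite, so by the integral test, the series converges.

converges


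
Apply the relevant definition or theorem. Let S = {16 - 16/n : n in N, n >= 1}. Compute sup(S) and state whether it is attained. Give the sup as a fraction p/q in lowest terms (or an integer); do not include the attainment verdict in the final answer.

Analysis:
- Values: 0, 8, 32/3, 12, ... strictly increasing.
- Minimum is 0 (n=1); inf = 0 (attained).
- 16 - 16/n -> 16 from below; sup = 16, not attained.
Conclusion: sup(S) = 16, not attained in S.

16


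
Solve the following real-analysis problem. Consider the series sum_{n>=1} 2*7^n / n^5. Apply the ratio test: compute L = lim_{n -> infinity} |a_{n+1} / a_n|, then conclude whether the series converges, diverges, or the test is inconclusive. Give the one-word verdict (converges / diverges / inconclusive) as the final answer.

Let a_n denote the general term. Form the ratio a_{n+1}/a_n and simplify:
a_{n+1}/a_n = 7*n^5/(n + 1)^5
Take the limit as n -> infinity: L = 7.
Since L = 7 > 1 (or L = infinity), the ratio test implies the series diverges.

diverges


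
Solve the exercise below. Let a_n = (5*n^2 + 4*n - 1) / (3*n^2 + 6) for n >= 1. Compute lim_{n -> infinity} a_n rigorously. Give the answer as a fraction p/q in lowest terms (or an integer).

Divide numerator and denominator by n^2, the highest power:
numerator / n^2 = 5 + 4/n - 1/n^2
denominator / n^2 = 3 + 6/n^2
As n -> infinity, all terms of the form c/n^k (k >= 1) tend to 0.
So numerator / n^2 -> 5 and denominator / n^2 -> 3.
Therefore lim a_n = 5/3.

5/3


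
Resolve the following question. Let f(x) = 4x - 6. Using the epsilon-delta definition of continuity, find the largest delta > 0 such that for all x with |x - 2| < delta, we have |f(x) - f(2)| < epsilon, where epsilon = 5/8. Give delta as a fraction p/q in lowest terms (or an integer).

We compute f(2) = 4*(2) - 6 = 2.
|f(x) - f(2)| = |4x - 6 - (2)| = |4(x - 2)| = 4|x - 2|.
We need 4|x - 2| < 5/8, i.e. |x - 2| < 5/8 / 4 = 5/32.
So any delta <= 5/32 works. Conversely, if delta > 5/32, then x = 2 + 5/32 satisfies |x - 2| = 5/32 < delta but |f(x) - f(2)| = 4 * 5/32 = 5/8, which is not < 5/8; so no larger delta works.
Hence the largest such delta is 5/32.

5/32


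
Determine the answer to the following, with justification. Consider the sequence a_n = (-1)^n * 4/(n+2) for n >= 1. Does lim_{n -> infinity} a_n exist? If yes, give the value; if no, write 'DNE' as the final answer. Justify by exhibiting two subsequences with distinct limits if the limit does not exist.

Examine the behaviour of a_n along subsequences.
Even-n subsequence a_{2k} = 4/(2k+2) -> 0. Odd-n subsequence a_{2k+1} = -4/(2k+3) -> 0. Both tend to 0, which suggests the limit is 0; verify directly.
|a_n - 0| = 4/(n+2) < 4/n for every n >= 1.
Given epsilon > 0, choose a positive integer N > 4/epsilon. Then for all n >= N, |a_n| < 4/n <= 4/N < epsilon.
So by the definition of the limit, lim a_n exists and equals 0.

0


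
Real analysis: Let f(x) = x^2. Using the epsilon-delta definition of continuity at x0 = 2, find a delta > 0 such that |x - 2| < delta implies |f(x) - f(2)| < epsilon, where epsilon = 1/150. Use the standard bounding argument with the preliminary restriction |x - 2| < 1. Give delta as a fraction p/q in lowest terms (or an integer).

Factor: |x^2 - (2)^2| = |x - 2| * |x + 2|.
Impose |x - 2| < 1 first. Then |x + 2| = |(x - 2) + 2*(2)| <= |x - 2| + 2*|2| < 1 + 4 = 5.
So |x^2 - (2)^2| < delta * 5.
We need delta * 5 <= 1/150, i.e. delta <= 1/150/5 = 1/750.
Since 1/750 < 1, this is tighter than 1; take delta = 1/750.
So delta = 1/750 works.

1/750


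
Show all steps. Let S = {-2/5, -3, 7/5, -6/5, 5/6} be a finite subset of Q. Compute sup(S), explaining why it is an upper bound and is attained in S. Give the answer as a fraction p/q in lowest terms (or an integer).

S is finite, so sup(S) = max(S).
Sorted decreasing:
7/5, 5/6, -2/5, -6/5, -3
The extremum is 7/5.
For every x in S, x <= 7/5. And 7/5 is in S, so it is attained.
Therefore sup(S) = 7/5.

7/5


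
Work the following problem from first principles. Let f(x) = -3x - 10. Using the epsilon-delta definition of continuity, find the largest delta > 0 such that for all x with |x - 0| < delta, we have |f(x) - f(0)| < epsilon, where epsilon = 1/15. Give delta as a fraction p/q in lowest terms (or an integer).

We compute f(0) = -3*(0) - 10 = -10.
|f(x) - f(0)| = |-3x - 10 - (-10)| = |-3(x - 0)| = 3|x - 0|.
We need 3|x - 0| < 1/15, i.e. |x - 0| < 1/15 / 3 = 1/45.
So any delta <= 1/45 works. Conversely, if delta > 1/45, then x = 0 + 1/45 satisfies |x - 0| = 1/45 < delta but |f(x) - f(0)| = 3 * 1/45 = 1/15, which is not < 1/15; so no larger delta works.
Hence the largest such delta is 1/45.

1/45


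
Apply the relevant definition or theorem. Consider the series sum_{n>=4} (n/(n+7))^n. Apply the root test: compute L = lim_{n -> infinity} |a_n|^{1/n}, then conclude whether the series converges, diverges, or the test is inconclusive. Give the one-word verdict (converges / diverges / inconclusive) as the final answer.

Let a_n denote the general term. Form |a_n|^(1/n) and simplify:
|a_n|^(1/n) = n/(n + 7)
Take the limit as n -> infinity: L = 1.
Since L = 1, the root test is inconclusive. (In fact a_n = (n/(n+7))^n -> e^(-7) != 0, so the nth-term test shows divergence; but the root test itself gives no conclusion.)

inconclusive


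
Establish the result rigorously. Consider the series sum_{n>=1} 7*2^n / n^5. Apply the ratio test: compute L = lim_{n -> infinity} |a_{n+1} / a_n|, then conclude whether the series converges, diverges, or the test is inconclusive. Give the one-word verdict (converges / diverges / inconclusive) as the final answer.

Let a_n denote the general term. Form the ratio a_{n+1}/a_n and simplify:
a_{n+1}/a_n = 2*n^5/(n + 1)^5
Take the limit as n -> infinity: L = 2.
Since L = 2 > 1 (or L = infinity), the ratio test implies the series diverges.

diverges


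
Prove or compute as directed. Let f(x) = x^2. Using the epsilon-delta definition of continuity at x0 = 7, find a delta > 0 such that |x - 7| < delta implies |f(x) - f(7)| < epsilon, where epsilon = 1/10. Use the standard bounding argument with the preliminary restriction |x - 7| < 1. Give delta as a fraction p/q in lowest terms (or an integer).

Factor: |x^2 - (7)^2| = |x - 7| * |x + 7|.
Impose |x - 7| < 1 first. Then |x + 7| = |(x - 7) + 2*(7)| <= |x - 7| + 2*|7| < 1 + 14 = 15.
So |x^2 - (7)^2| < delta * 15.
We need delta * 15 <= 1/10, i.e. delta <= 1/10/15 = 1/150.
Since 1/150 < 1, this is tighter than 1; take delta = 1/150.
So delta = 1/150 works.

1/150


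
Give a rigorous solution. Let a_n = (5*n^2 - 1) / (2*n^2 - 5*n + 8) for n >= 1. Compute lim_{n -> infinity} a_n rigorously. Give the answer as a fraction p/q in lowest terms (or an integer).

Divide numerator and denominator by n^2, the highest power:
numerator / n^2 = 5 - 1/n^2
denominator / n^2 = 2 - 5/n + 8/n^2
As n -> infinity, all terms of the form c/n^k (k >= 1) tend to 0.
So numerator / n^2 -> 5 and denominator / n^2 -> 2.
Therefore lim a_n = 5/2.

5/2


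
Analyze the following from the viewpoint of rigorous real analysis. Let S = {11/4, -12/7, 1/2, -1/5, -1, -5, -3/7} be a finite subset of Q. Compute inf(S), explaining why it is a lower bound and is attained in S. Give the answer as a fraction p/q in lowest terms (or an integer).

S is finite, so inf(S) = min(S).
Sorted increasing:
-5, -12/7, -1, -3/7, -1/5, 1/2, 11/4
The extremum is -5.
For every x in S, x >= -5. And -5 is in S, so it is attained.
Therefore inf(S) = -5.

-5


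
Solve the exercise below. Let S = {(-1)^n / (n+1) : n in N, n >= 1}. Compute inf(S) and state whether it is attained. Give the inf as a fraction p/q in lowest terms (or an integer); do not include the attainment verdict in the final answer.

Analysis:
- Values: -1/2, 1/3, -1/4, 1/5, -1/6, ...
- Positive terms (even n): 1/(2+1), 1/(4+1), ... decreasing -> max = 1/3 (n=2).
- Negative terms (odd n): -1/(1+1), -1/(3+1), ... increasing -> min = -1/2 (n=1).
- So sup = 1/3 (attained at n=2); inf = -1/2 (attained at n=1).
Conclusion: inf(S) = -1/2, attained in S.

-1/2


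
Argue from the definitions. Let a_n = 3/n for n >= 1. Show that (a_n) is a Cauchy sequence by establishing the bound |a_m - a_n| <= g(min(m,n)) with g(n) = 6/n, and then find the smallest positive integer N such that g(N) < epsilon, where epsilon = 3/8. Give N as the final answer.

For any m, n >= 1, by the triangle inequality:
|a_m - a_n| = |3/m - 3/n| <= 3*1/m + 3*1/n <= 6/min(m,n).
So g(n) = 6/n bounds the Cauchy difference. Since g(n) -> 0, (a_n) is Cauchy.
Now solve g(N) < 3/8: 6/N < 3/8 <=> N > 6 / (3/8) = 16.
The smallest integer strictly greater than 16 is N = 17.
Check: g(17) = 6/17 = 6/17 < 3/8; g(16) = 3/8 >= 3/8. So N = 17.

17


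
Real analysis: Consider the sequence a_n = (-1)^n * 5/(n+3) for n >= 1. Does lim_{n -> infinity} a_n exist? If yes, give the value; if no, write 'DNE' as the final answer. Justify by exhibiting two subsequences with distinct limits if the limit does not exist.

Examine the behaviour of a_n along subsequences.
Even-n subsequence a_{2k} = 5/(2k+3) -> 0. Odd-n subsequence a_{2k+1} = -5/(2k+4) -> 0. Both tend to 0, which suggests the limit is 0; verify directly.
|a_n - 0| = 5/(n+3) < 5/n for every n >= 1.
Given epsilon > 0, choose a positive integer N > 5/epsilon. Then for all n >= N, |a_n| < 5/n <= 5/N < epsilon.
So by the definition of the limit, lim a_n exists and equals 0.

0


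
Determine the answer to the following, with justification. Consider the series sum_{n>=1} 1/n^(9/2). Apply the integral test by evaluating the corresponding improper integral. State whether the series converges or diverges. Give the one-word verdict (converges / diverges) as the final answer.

Let f(x) = x^(-9/2). Then f is positive, continuous, and decreasing on [1, infinity), so the integral test applies.
Compute the improper integral int_{1}^infinity f(x) dx:
  antiderivative F(x) = -2/(7*x^(7/2)).
  As x -> infinity, F(x) -> 0 (since p = 9/2 > 1).
  So int = F(infinity) - F(1) = 0 - (-2/7) = 2/7.
  Finite, so by the integral test, the series converges.

converges


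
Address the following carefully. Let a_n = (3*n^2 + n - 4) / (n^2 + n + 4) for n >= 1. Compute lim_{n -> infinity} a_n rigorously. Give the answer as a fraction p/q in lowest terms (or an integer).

Divide numerator and denominator by n^2, the highest power:
numerator / n^2 = 3 + 1/n - 4/n^2
denominator / n^2 = 1 + 1/n + 4/n^2
As n -> infinity, all terms of the form c/n^k (k >= 1) tend to 0.
So numerator / n^2 -> 3 and denominator / n^2 -> 1.
Therefore lim a_n = 3.

3


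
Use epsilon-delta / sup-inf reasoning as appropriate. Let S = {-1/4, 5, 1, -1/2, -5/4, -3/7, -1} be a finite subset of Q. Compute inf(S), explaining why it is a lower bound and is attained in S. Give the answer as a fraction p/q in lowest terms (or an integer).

S is finite, so inf(S) = min(S).
Sorted increasing:
-5/4, -1, -1/2, -3/7, -1/4, 1, 5
The extremum is -5/4.
For every x in S, x >= -5/4. And -5/4 is in S, so it is attained.
Therefore inf(S) = -5/4.

-5/4


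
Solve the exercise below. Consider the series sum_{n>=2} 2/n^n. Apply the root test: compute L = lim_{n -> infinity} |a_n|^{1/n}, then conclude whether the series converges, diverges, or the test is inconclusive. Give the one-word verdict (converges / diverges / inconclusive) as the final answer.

Let a_n denote the general term. Form |a_n|^(1/n) and simplify:
|a_n|^(1/n) = 2^(1/n)/n
Take the limit as n -> infinity: L = 0.
Since L = 0 < 1, the root test implies convergence.

converges


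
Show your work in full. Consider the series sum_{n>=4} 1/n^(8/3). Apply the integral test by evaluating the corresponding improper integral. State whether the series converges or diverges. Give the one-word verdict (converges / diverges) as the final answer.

Let f(x) = x^(-8/3). Then f is positive, continuous, and decreasing on [4, infinity), so the integral test applies.
Compute the improper integral int_{4}^infinity f(x) dx:
  antiderivative F(x) = -3/(5*x^(5/3)).
  As x -> infinity, F(x) -> 0 (since p = 8/3 > 1).
  So int = F(infinity) - F(4) = 0 - (-3*2^(2/3)/80) = 3*2^(2/3)/80.
  Finite, so by the integral test, the series converges.

converges


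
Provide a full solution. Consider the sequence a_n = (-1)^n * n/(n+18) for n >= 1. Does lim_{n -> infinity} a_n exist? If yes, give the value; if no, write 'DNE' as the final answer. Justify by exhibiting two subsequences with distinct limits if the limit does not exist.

Examine the behaviour of a_n along subsequences.
a_{2k} = 2k/(2k+18) -> 1. a_{2k+1} = -(2k+1)/(2k+19) -> -1.
Since these two subsequential limits are 1 and -1, distinct, the full sequence cannot converge (a convergent sequence has all subsequences tending to the same limit). So lim a_n does not exist.

DNE


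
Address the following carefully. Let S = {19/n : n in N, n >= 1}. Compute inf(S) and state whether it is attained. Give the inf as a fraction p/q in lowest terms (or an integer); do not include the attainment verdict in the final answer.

Analysis:
- Values: 19, 19/2, 19/3, 19/4, ... strictly decreasing.
- The maximum is 19 (n=1); sup = 19 (attained).
- The set is bounded below by 0; 19/n -> 0 so 0 is the greatest lower bound.
- 0 is not in the set, so inf = 0 is not attained.
Conclusion: inf(S) = 0, not attained in S.

0


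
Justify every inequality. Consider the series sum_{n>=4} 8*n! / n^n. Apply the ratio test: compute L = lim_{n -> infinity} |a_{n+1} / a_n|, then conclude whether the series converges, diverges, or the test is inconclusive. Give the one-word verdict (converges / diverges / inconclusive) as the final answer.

Let a_n denote the general term. Form the ratio a_{n+1}/a_n and simplify:
a_{n+1}/a_n = (n/(n + 1))^n
Take the limit as n -> infinity: L = exp(-1).
Since L = exp(-1) < 1, the ratio test implies the series converges.

converges


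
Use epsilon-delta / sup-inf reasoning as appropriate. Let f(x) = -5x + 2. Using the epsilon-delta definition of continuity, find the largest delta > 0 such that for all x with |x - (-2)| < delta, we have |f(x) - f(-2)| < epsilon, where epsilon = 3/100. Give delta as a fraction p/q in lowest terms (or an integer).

We compute f(-2) = -5*(-2) + 2 = 12.
|f(x) - f(-2)| = |-5x + 2 - (12)| = |-5(x - (-2))| = 5|x - (-2)|.
We need 5|x - (-2)| < 3/100, i.e. |x - (-2)| < 3/100 / 5 = 3/500.
So any delta <= 3/500 works. Conversely, if delta > 3/500, then x = -2 + 3/500 satisfies |x - (-2)| = 3/500 < delta but |f(x) - f(-2)| = 5 * 3/500 = 3/100, which is not < 3/100; so no larger delta works.
Hence the largest such delta is 3/500.

3/500


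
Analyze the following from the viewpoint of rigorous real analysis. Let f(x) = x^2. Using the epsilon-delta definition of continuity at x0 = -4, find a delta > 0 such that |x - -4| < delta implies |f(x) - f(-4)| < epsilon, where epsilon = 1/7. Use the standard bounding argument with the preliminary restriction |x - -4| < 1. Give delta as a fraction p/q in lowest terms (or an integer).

Factor: |x^2 - (-4)^2| = |x - -4| * |x + -4|.
Impose |x - -4| < 1 first. Then |x + -4| = |(x - -4) + 2*(-4)| <= |x - -4| + 2*|-4| < 1 + 8 = 9.
So |x^2 - (-4)^2| < delta * 9.
We need delta * 9 <= 1/7, i.e. delta <= 1/7/9 = 1/63.
Since 1/63 < 1, this is tighter than 1; take delta = 1/63.
So delta = 1/63 works.

1/63


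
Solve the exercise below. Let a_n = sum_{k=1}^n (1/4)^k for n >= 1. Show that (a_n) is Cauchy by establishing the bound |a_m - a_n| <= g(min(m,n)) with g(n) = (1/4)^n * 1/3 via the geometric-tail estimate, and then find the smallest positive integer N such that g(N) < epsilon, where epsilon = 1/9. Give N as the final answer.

For m > n >= 1: |a_m - a_n| = sum_{k=n+1}^m (1/4)^k < sum_{k=n+1}^infinity (1/4)^k = (1/4)^(n+1) / (1 - 1/4) = (1/4)^n * (1/4) * (4/3) = (1/4)^n * 1/3.
So g(n) = (1/4)^n / 3. Since g(n) -> 0, (a_n) is Cauchy.
Now solve g(N) < 1/9: (1/4)^N / 3 < 1/9 <=> 4^N > 1 / (3 * 1/9) = 3.
Check powers of 4: 4^0 = 1 <= 3, 4^1 = 4 > 3.
So the smallest such N is 1. Check: g(1) = 1/(3 * 4) = 1/12 < 1/9.

1


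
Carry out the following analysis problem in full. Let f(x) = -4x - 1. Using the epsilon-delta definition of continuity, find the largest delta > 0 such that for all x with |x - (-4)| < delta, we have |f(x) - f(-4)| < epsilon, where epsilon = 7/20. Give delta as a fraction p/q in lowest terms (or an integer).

We compute f(-4) = -4*(-4) - 1 = 15.
|f(x) - f(-4)| = |-4x - 1 - (15)| = |-4(x - (-4))| = 4|x - (-4)|.
We need 4|x - (-4)| < 7/20, i.e. |x - (-4)| < 7/20 / 4 = 7/80.
So any delta <= 7/80 works. Conversely, if delta > 7/80, then x = -4 + 7/80 satisfies |x - (-4)| = 7/80 < delta but |f(x) - f(-4)| = 4 * 7/80 = 7/20, which is not < 7/20; so no larger delta works.
Hence the largest such delta is 7/80.

7/80


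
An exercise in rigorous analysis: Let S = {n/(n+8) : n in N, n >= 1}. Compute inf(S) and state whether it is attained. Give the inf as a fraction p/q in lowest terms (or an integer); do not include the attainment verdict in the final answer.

Analysis:
- Values: 1/9, 1/5, 3/11, 1/3, ... strictly increasing.
- Minimum is 1/9 (n=1); inf = 1/9 (attained).
- n/(n+8) = 1 - 8/(n+8) -> 1 from below as n -> infinity, and never equals 1.
- So sup = 1 (not attained).
Conclusion: inf(S) = 1/9, attained in S.

1/9


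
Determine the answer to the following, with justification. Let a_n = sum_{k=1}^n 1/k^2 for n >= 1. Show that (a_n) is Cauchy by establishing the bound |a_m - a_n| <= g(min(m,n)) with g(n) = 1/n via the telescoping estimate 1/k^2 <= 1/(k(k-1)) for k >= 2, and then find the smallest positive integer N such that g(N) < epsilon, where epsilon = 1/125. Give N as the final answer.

For m > n >= 1: |a_m - a_n| = sum_{k=n+1}^m 1/k^2.
Use 1/k^2 <= 1/(k(k-1)) = 1/(k-1) - 1/k for k >= 2:
sum_{k=n+1}^m 1/k^2 <= sum_{k=n+1}^m (1/(k-1) - 1/k) = 1/n - 1/m <= 1/n.
By symmetry the same bound holds with n,m swapped, so |a_m - a_n| <= 1/min(m,n) = g(min(m,n)). Since g(n) -> 0, (a_n) is Cauchy.
Now solve g(N) < 1/125: 1/N < 1/125 <=> N > 1/(1/125) = 125.
The smallest integer strictly greater than 125 is N = 126.
Check: g(126) = 1/126 < 1/125; g(125) = 1/125 >= 1/125. So N = 126.

126


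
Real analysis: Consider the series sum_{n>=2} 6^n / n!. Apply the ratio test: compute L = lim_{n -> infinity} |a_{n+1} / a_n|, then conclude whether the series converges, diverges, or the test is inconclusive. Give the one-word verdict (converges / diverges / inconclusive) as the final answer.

Let a_n denote the general term. Form the ratio a_{n+1}/a_n and simplify:
a_{n+1}/a_n = 6/(n + 1)
Take the limit as n -> infinity: L = 0.
Since L = 0 < 1, the ratio test implies the series converges.

converges


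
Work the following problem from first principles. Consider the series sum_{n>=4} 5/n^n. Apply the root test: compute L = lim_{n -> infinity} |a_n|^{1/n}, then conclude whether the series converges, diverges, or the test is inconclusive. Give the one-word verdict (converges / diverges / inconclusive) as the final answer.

Let a_n denote the general term. Form |a_n|^(1/n) and simplify:
|a_n|^(1/n) = 5^(1/n)/n
Take the limit as n -> infinity: L = 0.
Since L = 0 < 1, the root test implies convergence.

converges


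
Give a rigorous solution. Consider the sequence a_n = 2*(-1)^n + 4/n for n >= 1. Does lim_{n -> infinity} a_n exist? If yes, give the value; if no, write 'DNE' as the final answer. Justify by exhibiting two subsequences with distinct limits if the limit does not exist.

Examine the behaviour of a_n along subsequences.
a_{2k} = 2 + 4/(2k) -> 2. a_{2k+1} = -2 + 4/(2k+1) -> -2.
Since these two subsequential limits are 2 and -2, distinct, the full sequence cannot converge (a convergent sequence has all subsequences tending to the same limit). So lim a_n does not exist.

DNE


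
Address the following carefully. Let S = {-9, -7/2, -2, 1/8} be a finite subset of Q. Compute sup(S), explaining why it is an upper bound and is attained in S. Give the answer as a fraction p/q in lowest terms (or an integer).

S is finite, so sup(S) = max(S).
Sorted decreasing:
1/8, -2, -7/2, -9
The extremum is 1/8.
For every x in S, x <= 1/8. And 1/8 is in S, so it is attained.
Therefore sup(S) = 1/8.

1/8


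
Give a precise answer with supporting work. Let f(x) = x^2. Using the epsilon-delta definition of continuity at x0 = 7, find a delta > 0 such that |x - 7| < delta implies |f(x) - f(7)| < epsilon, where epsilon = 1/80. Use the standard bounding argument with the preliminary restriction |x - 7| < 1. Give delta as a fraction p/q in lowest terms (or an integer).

Factor: |x^2 - (7)^2| = |x - 7| * |x + 7|.
Impose |x - 7| < 1 first. Then |x + 7| = |(x - 7) + 2*(7)| <= |x - 7| + 2*|7| < 1 + 14 = 15.
So |x^2 - (7)^2| < delta * 15.
We need delta * 15 <= 1/80, i.e. delta <= 1/80/15 = 1/1200.
Since 1/1200 < 1, this is tighter than 1; take delta = 1/1200.
So delta = 1/1200 works.

1/1200


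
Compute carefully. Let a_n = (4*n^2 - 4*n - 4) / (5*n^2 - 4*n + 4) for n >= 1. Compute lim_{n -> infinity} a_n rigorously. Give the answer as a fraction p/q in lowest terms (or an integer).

Divide numerator and denominator by n^2, the highest power:
numerator / n^2 = 4 - 4/n - 4/n^2
denominator / n^2 = 5 - 4/n + 4/n^2
As n -> infinity, all terms of the form c/n^k (k >= 1) tend to 0.
So numerator / n^2 -> 4 and denominator / n^2 -> 5.
Therefore lim a_n = 4/5.

4/5


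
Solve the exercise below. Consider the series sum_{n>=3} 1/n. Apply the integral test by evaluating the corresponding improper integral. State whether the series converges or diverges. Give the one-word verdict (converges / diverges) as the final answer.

Let f(x) = 1/x. Then f is positive, continuous, and decreasing on [3, infinity), so the integral test applies.
Compute the improper integral int_{3}^infinity f(x) dx:
  antiderivative F(x) = log(x).
  As x -> infinity, log(x) -> infinity.
  So int = infinity - log(3) = infinity. By the integral test, the series diverges.

diverges


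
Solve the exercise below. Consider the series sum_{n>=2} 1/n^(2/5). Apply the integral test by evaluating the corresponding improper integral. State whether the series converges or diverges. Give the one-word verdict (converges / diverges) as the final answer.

Let f(x) = x^(-2/5). Then f is positive, continuous, and decreasing on [2, infinity), so the integral test applies.
Compute the improper integral int_{2}^infinity f(x) dx:
  antiderivative F(x) = 5*x^(3/5)/3.
  As x -> infinity, F(x) -> infinity (since p = 2/5 < 1).
  So the integral diverges. By the integral test, the series diverges.

diverges
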